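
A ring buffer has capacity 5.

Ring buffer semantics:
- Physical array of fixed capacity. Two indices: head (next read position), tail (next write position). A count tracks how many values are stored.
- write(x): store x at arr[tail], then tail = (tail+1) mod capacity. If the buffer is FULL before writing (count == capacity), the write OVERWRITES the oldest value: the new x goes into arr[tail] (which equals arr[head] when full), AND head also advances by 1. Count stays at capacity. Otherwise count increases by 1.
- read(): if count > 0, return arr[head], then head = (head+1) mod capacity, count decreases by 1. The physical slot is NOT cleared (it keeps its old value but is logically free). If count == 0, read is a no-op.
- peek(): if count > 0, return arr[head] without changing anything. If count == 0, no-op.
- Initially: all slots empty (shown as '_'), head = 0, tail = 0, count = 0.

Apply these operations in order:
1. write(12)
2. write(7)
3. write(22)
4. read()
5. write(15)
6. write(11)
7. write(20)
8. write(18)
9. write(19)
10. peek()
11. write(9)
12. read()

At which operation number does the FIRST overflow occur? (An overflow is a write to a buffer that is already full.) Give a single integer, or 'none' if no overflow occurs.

Answer: 8

Derivation:
After op 1 (write(12)): arr=[12 _ _ _ _] head=0 tail=1 count=1
After op 2 (write(7)): arr=[12 7 _ _ _] head=0 tail=2 count=2
After op 3 (write(22)): arr=[12 7 22 _ _] head=0 tail=3 count=3
After op 4 (read()): arr=[12 7 22 _ _] head=1 tail=3 count=2
After op 5 (write(15)): arr=[12 7 22 15 _] head=1 tail=4 count=3
After op 6 (write(11)): arr=[12 7 22 15 11] head=1 tail=0 count=4
After op 7 (write(20)): arr=[20 7 22 15 11] head=1 tail=1 count=5
After op 8 (write(18)): arr=[20 18 22 15 11] head=2 tail=2 count=5
After op 9 (write(19)): arr=[20 18 19 15 11] head=3 tail=3 count=5
After op 10 (peek()): arr=[20 18 19 15 11] head=3 tail=3 count=5
After op 11 (write(9)): arr=[20 18 19 9 11] head=4 tail=4 count=5
After op 12 (read()): arr=[20 18 19 9 11] head=0 tail=4 count=4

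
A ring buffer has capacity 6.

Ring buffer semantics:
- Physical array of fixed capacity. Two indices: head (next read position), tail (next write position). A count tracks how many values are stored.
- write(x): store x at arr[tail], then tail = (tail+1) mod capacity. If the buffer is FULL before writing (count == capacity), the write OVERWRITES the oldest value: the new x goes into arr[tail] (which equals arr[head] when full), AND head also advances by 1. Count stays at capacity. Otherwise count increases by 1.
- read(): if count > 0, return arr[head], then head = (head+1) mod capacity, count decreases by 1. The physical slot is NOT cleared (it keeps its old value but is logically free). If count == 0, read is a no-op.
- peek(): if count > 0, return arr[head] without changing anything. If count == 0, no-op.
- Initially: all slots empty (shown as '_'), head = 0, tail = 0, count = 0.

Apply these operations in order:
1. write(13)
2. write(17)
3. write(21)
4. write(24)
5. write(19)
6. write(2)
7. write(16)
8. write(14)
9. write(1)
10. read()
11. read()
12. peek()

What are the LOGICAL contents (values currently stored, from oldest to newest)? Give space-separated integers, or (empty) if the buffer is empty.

Answer: 2 16 14 1

Derivation:
After op 1 (write(13)): arr=[13 _ _ _ _ _] head=0 tail=1 count=1
After op 2 (write(17)): arr=[13 17 _ _ _ _] head=0 tail=2 count=2
After op 3 (write(21)): arr=[13 17 21 _ _ _] head=0 tail=3 count=3
After op 4 (write(24)): arr=[13 17 21 24 _ _] head=0 tail=4 count=4
After op 5 (write(19)): arr=[13 17 21 24 19 _] head=0 tail=5 count=5
After op 6 (write(2)): arr=[13 17 21 24 19 2] head=0 tail=0 count=6
After op 7 (write(16)): arr=[16 17 21 24 19 2] head=1 tail=1 count=6
After op 8 (write(14)): arr=[16 14 21 24 19 2] head=2 tail=2 count=6
After op 9 (write(1)): arr=[16 14 1 24 19 2] head=3 tail=3 count=6
After op 10 (read()): arr=[16 14 1 24 19 2] head=4 tail=3 count=5
After op 11 (read()): arr=[16 14 1 24 19 2] head=5 tail=3 count=4
After op 12 (peek()): arr=[16 14 1 24 19 2] head=5 tail=3 count=4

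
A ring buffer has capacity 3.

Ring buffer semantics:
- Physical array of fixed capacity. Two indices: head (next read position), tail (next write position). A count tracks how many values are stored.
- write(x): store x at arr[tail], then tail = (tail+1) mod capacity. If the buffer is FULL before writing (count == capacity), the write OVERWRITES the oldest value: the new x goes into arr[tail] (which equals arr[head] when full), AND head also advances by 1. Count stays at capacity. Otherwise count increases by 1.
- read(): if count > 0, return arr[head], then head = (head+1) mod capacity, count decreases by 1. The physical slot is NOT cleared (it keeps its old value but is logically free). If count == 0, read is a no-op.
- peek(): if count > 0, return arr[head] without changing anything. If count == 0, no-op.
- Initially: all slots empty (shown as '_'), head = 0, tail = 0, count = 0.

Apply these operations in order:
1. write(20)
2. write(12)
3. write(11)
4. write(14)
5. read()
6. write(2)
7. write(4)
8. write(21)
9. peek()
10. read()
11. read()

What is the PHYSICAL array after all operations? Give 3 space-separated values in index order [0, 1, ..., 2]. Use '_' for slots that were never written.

After op 1 (write(20)): arr=[20 _ _] head=0 tail=1 count=1
After op 2 (write(12)): arr=[20 12 _] head=0 tail=2 count=2
After op 3 (write(11)): arr=[20 12 11] head=0 tail=0 count=3
After op 4 (write(14)): arr=[14 12 11] head=1 tail=1 count=3
After op 5 (read()): arr=[14 12 11] head=2 tail=1 count=2
After op 6 (write(2)): arr=[14 2 11] head=2 tail=2 count=3
After op 7 (write(4)): arr=[14 2 4] head=0 tail=0 count=3
After op 8 (write(21)): arr=[21 2 4] head=1 tail=1 count=3
After op 9 (peek()): arr=[21 2 4] head=1 tail=1 count=3
After op 10 (read()): arr=[21 2 4] head=2 tail=1 count=2
After op 11 (read()): arr=[21 2 4] head=0 tail=1 count=1

Answer: 21 2 4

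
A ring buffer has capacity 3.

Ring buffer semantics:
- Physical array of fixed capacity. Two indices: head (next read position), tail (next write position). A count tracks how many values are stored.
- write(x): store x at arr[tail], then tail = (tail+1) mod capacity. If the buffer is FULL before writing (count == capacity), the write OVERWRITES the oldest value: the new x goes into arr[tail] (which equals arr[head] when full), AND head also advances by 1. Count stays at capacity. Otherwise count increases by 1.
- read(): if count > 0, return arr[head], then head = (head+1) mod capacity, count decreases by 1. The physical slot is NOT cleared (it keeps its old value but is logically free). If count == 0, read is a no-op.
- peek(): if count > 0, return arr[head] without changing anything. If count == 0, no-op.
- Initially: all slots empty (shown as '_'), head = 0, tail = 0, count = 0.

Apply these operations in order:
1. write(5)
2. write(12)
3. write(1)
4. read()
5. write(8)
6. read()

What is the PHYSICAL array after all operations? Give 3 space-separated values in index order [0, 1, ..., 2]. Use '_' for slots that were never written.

After op 1 (write(5)): arr=[5 _ _] head=0 tail=1 count=1
After op 2 (write(12)): arr=[5 12 _] head=0 tail=2 count=2
After op 3 (write(1)): arr=[5 12 1] head=0 tail=0 count=3
After op 4 (read()): arr=[5 12 1] head=1 tail=0 count=2
After op 5 (write(8)): arr=[8 12 1] head=1 tail=1 count=3
After op 6 (read()): arr=[8 12 1] head=2 tail=1 count=2

Answer: 8 12 1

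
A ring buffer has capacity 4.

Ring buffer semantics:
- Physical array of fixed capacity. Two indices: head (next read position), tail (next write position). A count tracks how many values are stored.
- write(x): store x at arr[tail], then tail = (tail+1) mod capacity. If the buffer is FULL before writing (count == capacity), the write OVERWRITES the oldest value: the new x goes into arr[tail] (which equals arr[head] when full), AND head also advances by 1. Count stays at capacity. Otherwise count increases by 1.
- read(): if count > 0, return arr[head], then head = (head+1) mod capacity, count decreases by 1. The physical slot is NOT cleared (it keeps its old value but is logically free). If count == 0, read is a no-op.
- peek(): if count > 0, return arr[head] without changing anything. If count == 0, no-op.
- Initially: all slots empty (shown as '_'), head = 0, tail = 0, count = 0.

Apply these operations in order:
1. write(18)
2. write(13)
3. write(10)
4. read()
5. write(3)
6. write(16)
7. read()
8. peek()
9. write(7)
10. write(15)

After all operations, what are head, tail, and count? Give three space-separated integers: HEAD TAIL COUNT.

Answer: 3 3 4

Derivation:
After op 1 (write(18)): arr=[18 _ _ _] head=0 tail=1 count=1
After op 2 (write(13)): arr=[18 13 _ _] head=0 tail=2 count=2
After op 3 (write(10)): arr=[18 13 10 _] head=0 tail=3 count=3
After op 4 (read()): arr=[18 13 10 _] head=1 tail=3 count=2
After op 5 (write(3)): arr=[18 13 10 3] head=1 tail=0 count=3
After op 6 (write(16)): arr=[16 13 10 3] head=1 tail=1 count=4
After op 7 (read()): arr=[16 13 10 3] head=2 tail=1 count=3
After op 8 (peek()): arr=[16 13 10 3] head=2 tail=1 count=3
After op 9 (write(7)): arr=[16 7 10 3] head=2 tail=2 count=4
After op 10 (write(15)): arr=[16 7 15 3] head=3 tail=3 count=4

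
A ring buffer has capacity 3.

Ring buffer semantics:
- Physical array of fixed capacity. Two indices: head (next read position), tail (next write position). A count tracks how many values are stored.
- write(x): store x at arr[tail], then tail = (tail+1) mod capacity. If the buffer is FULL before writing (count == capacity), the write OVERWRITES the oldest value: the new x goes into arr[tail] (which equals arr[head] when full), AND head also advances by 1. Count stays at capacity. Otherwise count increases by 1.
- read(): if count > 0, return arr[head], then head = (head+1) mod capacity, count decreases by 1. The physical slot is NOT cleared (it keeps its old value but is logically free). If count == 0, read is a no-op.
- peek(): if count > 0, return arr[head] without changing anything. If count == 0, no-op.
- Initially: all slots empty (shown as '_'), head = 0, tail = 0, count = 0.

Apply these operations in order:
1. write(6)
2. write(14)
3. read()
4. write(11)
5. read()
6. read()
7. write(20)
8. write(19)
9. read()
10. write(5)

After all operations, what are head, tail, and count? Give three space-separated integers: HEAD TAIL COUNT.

After op 1 (write(6)): arr=[6 _ _] head=0 tail=1 count=1
After op 2 (write(14)): arr=[6 14 _] head=0 tail=2 count=2
After op 3 (read()): arr=[6 14 _] head=1 tail=2 count=1
After op 4 (write(11)): arr=[6 14 11] head=1 tail=0 count=2
After op 5 (read()): arr=[6 14 11] head=2 tail=0 count=1
After op 6 (read()): arr=[6 14 11] head=0 tail=0 count=0
After op 7 (write(20)): arr=[20 14 11] head=0 tail=1 count=1
After op 8 (write(19)): arr=[20 19 11] head=0 tail=2 count=2
After op 9 (read()): arr=[20 19 11] head=1 tail=2 count=1
After op 10 (write(5)): arr=[20 19 5] head=1 tail=0 count=2

Answer: 1 0 2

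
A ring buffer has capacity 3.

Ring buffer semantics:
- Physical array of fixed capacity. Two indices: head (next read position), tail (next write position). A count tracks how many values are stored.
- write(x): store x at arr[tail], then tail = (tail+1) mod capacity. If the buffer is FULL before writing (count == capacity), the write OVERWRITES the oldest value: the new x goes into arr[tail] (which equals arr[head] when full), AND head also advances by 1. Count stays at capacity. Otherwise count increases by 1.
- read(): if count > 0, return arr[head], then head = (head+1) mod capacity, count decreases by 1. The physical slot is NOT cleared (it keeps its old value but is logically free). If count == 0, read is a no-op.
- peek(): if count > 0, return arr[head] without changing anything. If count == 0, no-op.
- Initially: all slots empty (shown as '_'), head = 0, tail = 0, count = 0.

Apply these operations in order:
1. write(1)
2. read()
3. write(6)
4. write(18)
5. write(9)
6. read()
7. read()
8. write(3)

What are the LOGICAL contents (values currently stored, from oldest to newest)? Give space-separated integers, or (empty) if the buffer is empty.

Answer: 9 3

Derivation:
After op 1 (write(1)): arr=[1 _ _] head=0 tail=1 count=1
After op 2 (read()): arr=[1 _ _] head=1 tail=1 count=0
After op 3 (write(6)): arr=[1 6 _] head=1 tail=2 count=1
After op 4 (write(18)): arr=[1 6 18] head=1 tail=0 count=2
After op 5 (write(9)): arr=[9 6 18] head=1 tail=1 count=3
After op 6 (read()): arr=[9 6 18] head=2 tail=1 count=2
After op 7 (read()): arr=[9 6 18] head=0 tail=1 count=1
After op 8 (write(3)): arr=[9 3 18] head=0 tail=2 count=2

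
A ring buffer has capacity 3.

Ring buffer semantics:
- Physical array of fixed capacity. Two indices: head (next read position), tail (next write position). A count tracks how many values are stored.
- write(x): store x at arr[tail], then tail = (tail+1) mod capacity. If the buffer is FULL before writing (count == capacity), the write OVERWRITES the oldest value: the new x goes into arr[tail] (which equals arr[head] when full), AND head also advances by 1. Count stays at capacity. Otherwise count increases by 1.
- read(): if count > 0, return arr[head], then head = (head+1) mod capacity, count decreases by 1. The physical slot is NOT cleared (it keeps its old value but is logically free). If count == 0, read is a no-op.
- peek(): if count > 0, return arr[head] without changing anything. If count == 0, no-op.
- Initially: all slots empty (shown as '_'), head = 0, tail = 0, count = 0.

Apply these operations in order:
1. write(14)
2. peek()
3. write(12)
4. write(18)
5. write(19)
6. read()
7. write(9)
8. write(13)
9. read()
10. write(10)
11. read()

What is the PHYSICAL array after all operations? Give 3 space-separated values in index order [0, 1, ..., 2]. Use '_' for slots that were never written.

Answer: 10 9 13

Derivation:
After op 1 (write(14)): arr=[14 _ _] head=0 tail=1 count=1
After op 2 (peek()): arr=[14 _ _] head=0 tail=1 count=1
After op 3 (write(12)): arr=[14 12 _] head=0 tail=2 count=2
After op 4 (write(18)): arr=[14 12 18] head=0 tail=0 count=3
After op 5 (write(19)): arr=[19 12 18] head=1 tail=1 count=3
After op 6 (read()): arr=[19 12 18] head=2 tail=1 count=2
After op 7 (write(9)): arr=[19 9 18] head=2 tail=2 count=3
After op 8 (write(13)): arr=[19 9 13] head=0 tail=0 count=3
After op 9 (read()): arr=[19 9 13] head=1 tail=0 count=2
After op 10 (write(10)): arr=[10 9 13] head=1 tail=1 count=3
After op 11 (read()): arr=[10 9 13] head=2 tail=1 count=2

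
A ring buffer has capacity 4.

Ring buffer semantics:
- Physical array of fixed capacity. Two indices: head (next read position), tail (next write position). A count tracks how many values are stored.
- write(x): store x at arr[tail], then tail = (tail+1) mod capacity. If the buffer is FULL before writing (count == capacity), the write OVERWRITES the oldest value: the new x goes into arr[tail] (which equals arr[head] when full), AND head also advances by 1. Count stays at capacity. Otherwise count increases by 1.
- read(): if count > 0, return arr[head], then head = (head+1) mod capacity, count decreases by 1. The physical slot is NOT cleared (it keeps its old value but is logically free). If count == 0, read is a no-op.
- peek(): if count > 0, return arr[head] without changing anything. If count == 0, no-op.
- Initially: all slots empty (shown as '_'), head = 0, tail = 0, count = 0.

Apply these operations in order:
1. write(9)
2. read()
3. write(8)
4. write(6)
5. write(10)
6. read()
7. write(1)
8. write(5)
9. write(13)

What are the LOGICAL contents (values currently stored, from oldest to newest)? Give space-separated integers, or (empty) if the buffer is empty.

After op 1 (write(9)): arr=[9 _ _ _] head=0 tail=1 count=1
After op 2 (read()): arr=[9 _ _ _] head=1 tail=1 count=0
After op 3 (write(8)): arr=[9 8 _ _] head=1 tail=2 count=1
After op 4 (write(6)): arr=[9 8 6 _] head=1 tail=3 count=2
After op 5 (write(10)): arr=[9 8 6 10] head=1 tail=0 count=3
After op 6 (read()): arr=[9 8 6 10] head=2 tail=0 count=2
After op 7 (write(1)): arr=[1 8 6 10] head=2 tail=1 count=3
After op 8 (write(5)): arr=[1 5 6 10] head=2 tail=2 count=4
After op 9 (write(13)): arr=[1 5 13 10] head=3 tail=3 count=4

Answer: 10 1 5 13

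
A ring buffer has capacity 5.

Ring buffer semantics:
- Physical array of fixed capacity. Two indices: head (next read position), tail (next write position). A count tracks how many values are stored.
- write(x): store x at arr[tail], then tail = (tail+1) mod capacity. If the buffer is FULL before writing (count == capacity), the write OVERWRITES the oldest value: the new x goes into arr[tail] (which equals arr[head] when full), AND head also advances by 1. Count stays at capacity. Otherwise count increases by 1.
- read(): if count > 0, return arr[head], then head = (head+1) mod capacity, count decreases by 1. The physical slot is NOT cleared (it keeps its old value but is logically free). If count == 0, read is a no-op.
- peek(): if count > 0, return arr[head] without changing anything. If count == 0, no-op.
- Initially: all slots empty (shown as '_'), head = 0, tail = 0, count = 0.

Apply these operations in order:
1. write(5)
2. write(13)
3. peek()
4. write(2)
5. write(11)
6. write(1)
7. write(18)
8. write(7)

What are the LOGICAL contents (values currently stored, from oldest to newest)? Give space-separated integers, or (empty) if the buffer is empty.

After op 1 (write(5)): arr=[5 _ _ _ _] head=0 tail=1 count=1
After op 2 (write(13)): arr=[5 13 _ _ _] head=0 tail=2 count=2
After op 3 (peek()): arr=[5 13 _ _ _] head=0 tail=2 count=2
After op 4 (write(2)): arr=[5 13 2 _ _] head=0 tail=3 count=3
After op 5 (write(11)): arr=[5 13 2 11 _] head=0 tail=4 count=4
After op 6 (write(1)): arr=[5 13 2 11 1] head=0 tail=0 count=5
After op 7 (write(18)): arr=[18 13 2 11 1] head=1 tail=1 count=5
After op 8 (write(7)): arr=[18 7 2 11 1] head=2 tail=2 count=5

Answer: 2 11 1 18 7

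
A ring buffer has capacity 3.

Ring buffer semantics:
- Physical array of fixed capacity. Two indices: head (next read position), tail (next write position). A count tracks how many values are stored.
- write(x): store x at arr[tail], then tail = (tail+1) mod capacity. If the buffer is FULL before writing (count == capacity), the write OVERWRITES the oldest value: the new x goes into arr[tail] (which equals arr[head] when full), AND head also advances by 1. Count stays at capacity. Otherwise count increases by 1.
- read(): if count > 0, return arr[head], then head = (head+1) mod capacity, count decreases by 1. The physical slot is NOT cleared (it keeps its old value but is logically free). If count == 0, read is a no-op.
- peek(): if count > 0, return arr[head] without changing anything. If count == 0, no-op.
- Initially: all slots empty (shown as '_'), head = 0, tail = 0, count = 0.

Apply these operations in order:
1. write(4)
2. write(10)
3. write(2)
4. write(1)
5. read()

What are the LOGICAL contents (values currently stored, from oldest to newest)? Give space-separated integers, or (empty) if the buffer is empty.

Answer: 2 1

Derivation:
After op 1 (write(4)): arr=[4 _ _] head=0 tail=1 count=1
After op 2 (write(10)): arr=[4 10 _] head=0 tail=2 count=2
After op 3 (write(2)): arr=[4 10 2] head=0 tail=0 count=3
After op 4 (write(1)): arr=[1 10 2] head=1 tail=1 count=3
After op 5 (read()): arr=[1 10 2] head=2 tail=1 count=2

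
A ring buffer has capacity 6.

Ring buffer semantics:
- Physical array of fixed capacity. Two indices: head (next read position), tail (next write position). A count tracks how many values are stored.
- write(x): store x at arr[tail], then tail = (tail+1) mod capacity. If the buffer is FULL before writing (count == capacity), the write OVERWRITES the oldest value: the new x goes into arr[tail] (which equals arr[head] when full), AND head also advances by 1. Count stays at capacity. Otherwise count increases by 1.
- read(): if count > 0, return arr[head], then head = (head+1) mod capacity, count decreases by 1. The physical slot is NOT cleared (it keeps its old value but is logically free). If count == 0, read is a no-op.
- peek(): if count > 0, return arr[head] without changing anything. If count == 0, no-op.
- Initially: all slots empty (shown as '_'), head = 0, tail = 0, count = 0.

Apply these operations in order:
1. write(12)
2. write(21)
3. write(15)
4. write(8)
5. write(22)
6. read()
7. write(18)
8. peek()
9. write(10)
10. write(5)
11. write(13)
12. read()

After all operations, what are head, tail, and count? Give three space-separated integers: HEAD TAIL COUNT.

After op 1 (write(12)): arr=[12 _ _ _ _ _] head=0 tail=1 count=1
After op 2 (write(21)): arr=[12 21 _ _ _ _] head=0 tail=2 count=2
After op 3 (write(15)): arr=[12 21 15 _ _ _] head=0 tail=3 count=3
After op 4 (write(8)): arr=[12 21 15 8 _ _] head=0 tail=4 count=4
After op 5 (write(22)): arr=[12 21 15 8 22 _] head=0 tail=5 count=5
After op 6 (read()): arr=[12 21 15 8 22 _] head=1 tail=5 count=4
After op 7 (write(18)): arr=[12 21 15 8 22 18] head=1 tail=0 count=5
After op 8 (peek()): arr=[12 21 15 8 22 18] head=1 tail=0 count=5
After op 9 (write(10)): arr=[10 21 15 8 22 18] head=1 tail=1 count=6
After op 10 (write(5)): arr=[10 5 15 8 22 18] head=2 tail=2 count=6
After op 11 (write(13)): arr=[10 5 13 8 22 18] head=3 tail=3 count=6
After op 12 (read()): arr=[10 5 13 8 22 18] head=4 tail=3 count=5

Answer: 4 3 5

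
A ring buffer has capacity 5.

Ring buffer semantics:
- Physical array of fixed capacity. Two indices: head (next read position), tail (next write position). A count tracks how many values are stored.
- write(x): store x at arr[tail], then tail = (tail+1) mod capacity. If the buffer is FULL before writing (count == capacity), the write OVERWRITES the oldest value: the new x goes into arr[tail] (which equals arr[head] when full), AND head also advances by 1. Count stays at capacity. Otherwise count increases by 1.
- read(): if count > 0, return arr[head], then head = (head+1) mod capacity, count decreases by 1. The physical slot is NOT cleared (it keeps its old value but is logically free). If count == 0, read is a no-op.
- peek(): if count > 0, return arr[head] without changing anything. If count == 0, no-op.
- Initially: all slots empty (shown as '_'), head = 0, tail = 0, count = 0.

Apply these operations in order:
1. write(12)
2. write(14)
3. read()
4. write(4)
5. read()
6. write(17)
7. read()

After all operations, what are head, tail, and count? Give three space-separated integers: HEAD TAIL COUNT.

After op 1 (write(12)): arr=[12 _ _ _ _] head=0 tail=1 count=1
After op 2 (write(14)): arr=[12 14 _ _ _] head=0 tail=2 count=2
After op 3 (read()): arr=[12 14 _ _ _] head=1 tail=2 count=1
After op 4 (write(4)): arr=[12 14 4 _ _] head=1 tail=3 count=2
After op 5 (read()): arr=[12 14 4 _ _] head=2 tail=3 count=1
After op 6 (write(17)): arr=[12 14 4 17 _] head=2 tail=4 count=2
After op 7 (read()): arr=[12 14 4 17 _] head=3 tail=4 count=1

Answer: 3 4 1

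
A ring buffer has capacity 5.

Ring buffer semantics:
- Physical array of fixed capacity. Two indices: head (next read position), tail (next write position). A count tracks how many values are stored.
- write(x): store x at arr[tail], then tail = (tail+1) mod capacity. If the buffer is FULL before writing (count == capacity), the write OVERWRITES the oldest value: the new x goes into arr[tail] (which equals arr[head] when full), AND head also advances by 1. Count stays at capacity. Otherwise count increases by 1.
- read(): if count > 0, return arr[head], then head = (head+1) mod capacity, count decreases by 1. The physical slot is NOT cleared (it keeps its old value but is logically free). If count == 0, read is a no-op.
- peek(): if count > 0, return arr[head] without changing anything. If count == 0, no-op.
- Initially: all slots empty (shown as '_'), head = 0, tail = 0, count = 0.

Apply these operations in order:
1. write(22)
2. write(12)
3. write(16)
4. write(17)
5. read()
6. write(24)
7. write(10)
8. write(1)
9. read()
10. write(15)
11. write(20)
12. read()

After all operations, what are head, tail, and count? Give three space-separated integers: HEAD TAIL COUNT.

Answer: 0 4 4

Derivation:
After op 1 (write(22)): arr=[22 _ _ _ _] head=0 tail=1 count=1
After op 2 (write(12)): arr=[22 12 _ _ _] head=0 tail=2 count=2
After op 3 (write(16)): arr=[22 12 16 _ _] head=0 tail=3 count=3
After op 4 (write(17)): arr=[22 12 16 17 _] head=0 tail=4 count=4
After op 5 (read()): arr=[22 12 16 17 _] head=1 tail=4 count=3
After op 6 (write(24)): arr=[22 12 16 17 24] head=1 tail=0 count=4
After op 7 (write(10)): arr=[10 12 16 17 24] head=1 tail=1 count=5
After op 8 (write(1)): arr=[10 1 16 17 24] head=2 tail=2 count=5
After op 9 (read()): arr=[10 1 16 17 24] head=3 tail=2 count=4
After op 10 (write(15)): arr=[10 1 15 17 24] head=3 tail=3 count=5
After op 11 (write(20)): arr=[10 1 15 20 24] head=4 tail=4 count=5
After op 12 (read()): arr=[10 1 15 20 24] head=0 tail=4 count=4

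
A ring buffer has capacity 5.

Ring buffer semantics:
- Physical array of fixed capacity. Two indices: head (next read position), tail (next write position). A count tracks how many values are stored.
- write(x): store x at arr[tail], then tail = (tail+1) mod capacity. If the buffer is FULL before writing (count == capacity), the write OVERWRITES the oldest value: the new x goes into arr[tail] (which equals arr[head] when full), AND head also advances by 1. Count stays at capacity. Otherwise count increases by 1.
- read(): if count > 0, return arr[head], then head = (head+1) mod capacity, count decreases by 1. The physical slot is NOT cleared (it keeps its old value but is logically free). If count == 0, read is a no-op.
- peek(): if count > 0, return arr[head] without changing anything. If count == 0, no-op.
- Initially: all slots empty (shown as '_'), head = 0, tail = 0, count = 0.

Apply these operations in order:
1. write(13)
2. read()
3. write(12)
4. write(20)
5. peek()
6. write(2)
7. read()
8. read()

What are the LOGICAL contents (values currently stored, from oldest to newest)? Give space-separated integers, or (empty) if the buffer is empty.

Answer: 2

Derivation:
After op 1 (write(13)): arr=[13 _ _ _ _] head=0 tail=1 count=1
After op 2 (read()): arr=[13 _ _ _ _] head=1 tail=1 count=0
After op 3 (write(12)): arr=[13 12 _ _ _] head=1 tail=2 count=1
After op 4 (write(20)): arr=[13 12 20 _ _] head=1 tail=3 count=2
After op 5 (peek()): arr=[13 12 20 _ _] head=1 tail=3 count=2
After op 6 (write(2)): arr=[13 12 20 2 _] head=1 tail=4 count=3
After op 7 (read()): arr=[13 12 20 2 _] head=2 tail=4 count=2
After op 8 (read()): arr=[13 12 20 2 _] head=3 tail=4 count=1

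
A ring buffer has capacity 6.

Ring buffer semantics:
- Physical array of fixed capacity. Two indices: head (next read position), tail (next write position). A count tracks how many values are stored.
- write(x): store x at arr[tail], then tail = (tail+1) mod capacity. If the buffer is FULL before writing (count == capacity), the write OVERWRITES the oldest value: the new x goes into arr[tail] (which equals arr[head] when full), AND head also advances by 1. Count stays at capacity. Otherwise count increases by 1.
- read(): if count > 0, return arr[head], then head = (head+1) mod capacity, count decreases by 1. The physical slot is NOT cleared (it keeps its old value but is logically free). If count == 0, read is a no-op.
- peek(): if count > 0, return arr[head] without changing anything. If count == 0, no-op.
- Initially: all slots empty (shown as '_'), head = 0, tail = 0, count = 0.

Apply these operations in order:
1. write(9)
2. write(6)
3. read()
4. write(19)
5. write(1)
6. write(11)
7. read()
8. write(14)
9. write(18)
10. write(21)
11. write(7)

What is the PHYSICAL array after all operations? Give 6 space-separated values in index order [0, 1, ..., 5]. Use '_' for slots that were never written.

After op 1 (write(9)): arr=[9 _ _ _ _ _] head=0 tail=1 count=1
After op 2 (write(6)): arr=[9 6 _ _ _ _] head=0 tail=2 count=2
After op 3 (read()): arr=[9 6 _ _ _ _] head=1 tail=2 count=1
After op 4 (write(19)): arr=[9 6 19 _ _ _] head=1 tail=3 count=2
After op 5 (write(1)): arr=[9 6 19 1 _ _] head=1 tail=4 count=3
After op 6 (write(11)): arr=[9 6 19 1 11 _] head=1 tail=5 count=4
After op 7 (read()): arr=[9 6 19 1 11 _] head=2 tail=5 count=3
After op 8 (write(14)): arr=[9 6 19 1 11 14] head=2 tail=0 count=4
After op 9 (write(18)): arr=[18 6 19 1 11 14] head=2 tail=1 count=5
After op 10 (write(21)): arr=[18 21 19 1 11 14] head=2 tail=2 count=6
After op 11 (write(7)): arr=[18 21 7 1 11 14] head=3 tail=3 count=6

Answer: 18 21 7 1 11 14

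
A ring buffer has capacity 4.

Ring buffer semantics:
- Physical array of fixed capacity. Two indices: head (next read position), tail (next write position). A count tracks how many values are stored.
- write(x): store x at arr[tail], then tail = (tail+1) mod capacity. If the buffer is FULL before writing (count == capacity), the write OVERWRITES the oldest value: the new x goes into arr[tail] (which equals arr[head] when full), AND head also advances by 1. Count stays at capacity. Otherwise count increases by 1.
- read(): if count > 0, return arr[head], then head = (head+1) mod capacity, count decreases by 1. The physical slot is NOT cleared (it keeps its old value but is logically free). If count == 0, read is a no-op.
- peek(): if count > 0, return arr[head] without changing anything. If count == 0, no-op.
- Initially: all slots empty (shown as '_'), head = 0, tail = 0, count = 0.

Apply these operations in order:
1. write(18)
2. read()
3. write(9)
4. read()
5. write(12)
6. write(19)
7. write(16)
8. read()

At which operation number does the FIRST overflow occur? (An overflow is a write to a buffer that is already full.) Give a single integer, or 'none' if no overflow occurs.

After op 1 (write(18)): arr=[18 _ _ _] head=0 tail=1 count=1
After op 2 (read()): arr=[18 _ _ _] head=1 tail=1 count=0
After op 3 (write(9)): arr=[18 9 _ _] head=1 tail=2 count=1
After op 4 (read()): arr=[18 9 _ _] head=2 tail=2 count=0
After op 5 (write(12)): arr=[18 9 12 _] head=2 tail=3 count=1
After op 6 (write(19)): arr=[18 9 12 19] head=2 tail=0 count=2
After op 7 (write(16)): arr=[16 9 12 19] head=2 tail=1 count=3
After op 8 (read()): arr=[16 9 12 19] head=3 tail=1 count=2

Answer: none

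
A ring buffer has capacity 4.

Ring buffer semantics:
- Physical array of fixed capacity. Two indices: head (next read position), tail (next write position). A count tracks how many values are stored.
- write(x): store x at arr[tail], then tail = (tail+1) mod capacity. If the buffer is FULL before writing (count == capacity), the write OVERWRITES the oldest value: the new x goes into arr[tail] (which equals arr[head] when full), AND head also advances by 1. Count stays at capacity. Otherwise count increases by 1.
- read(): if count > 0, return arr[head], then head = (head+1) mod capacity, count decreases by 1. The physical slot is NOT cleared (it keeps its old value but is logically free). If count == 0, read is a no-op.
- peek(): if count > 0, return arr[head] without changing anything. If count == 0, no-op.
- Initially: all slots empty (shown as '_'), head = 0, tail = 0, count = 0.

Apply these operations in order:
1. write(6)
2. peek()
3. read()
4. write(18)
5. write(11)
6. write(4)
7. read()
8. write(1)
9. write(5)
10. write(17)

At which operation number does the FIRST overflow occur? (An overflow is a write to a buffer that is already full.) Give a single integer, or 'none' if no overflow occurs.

After op 1 (write(6)): arr=[6 _ _ _] head=0 tail=1 count=1
After op 2 (peek()): arr=[6 _ _ _] head=0 tail=1 count=1
After op 3 (read()): arr=[6 _ _ _] head=1 tail=1 count=0
After op 4 (write(18)): arr=[6 18 _ _] head=1 tail=2 count=1
After op 5 (write(11)): arr=[6 18 11 _] head=1 tail=3 count=2
After op 6 (write(4)): arr=[6 18 11 4] head=1 tail=0 count=3
After op 7 (read()): arr=[6 18 11 4] head=2 tail=0 count=2
After op 8 (write(1)): arr=[1 18 11 4] head=2 tail=1 count=3
After op 9 (write(5)): arr=[1 5 11 4] head=2 tail=2 count=4
After op 10 (write(17)): arr=[1 5 17 4] head=3 tail=3 count=4

Answer: 10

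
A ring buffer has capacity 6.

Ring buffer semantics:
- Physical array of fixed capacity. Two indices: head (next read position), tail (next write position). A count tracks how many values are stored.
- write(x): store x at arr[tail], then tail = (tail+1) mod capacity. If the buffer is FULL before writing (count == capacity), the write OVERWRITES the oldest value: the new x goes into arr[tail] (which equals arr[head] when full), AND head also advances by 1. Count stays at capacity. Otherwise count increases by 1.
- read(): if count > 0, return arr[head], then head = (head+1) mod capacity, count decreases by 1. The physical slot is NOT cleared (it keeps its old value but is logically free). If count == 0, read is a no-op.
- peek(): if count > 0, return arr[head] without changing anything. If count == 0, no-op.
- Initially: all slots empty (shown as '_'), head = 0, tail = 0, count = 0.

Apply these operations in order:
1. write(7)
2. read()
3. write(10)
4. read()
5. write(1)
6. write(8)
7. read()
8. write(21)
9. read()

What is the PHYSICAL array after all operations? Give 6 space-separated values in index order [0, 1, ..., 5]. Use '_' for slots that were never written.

Answer: 7 10 1 8 21 _

Derivation:
After op 1 (write(7)): arr=[7 _ _ _ _ _] head=0 tail=1 count=1
After op 2 (read()): arr=[7 _ _ _ _ _] head=1 tail=1 count=0
After op 3 (write(10)): arr=[7 10 _ _ _ _] head=1 tail=2 count=1
After op 4 (read()): arr=[7 10 _ _ _ _] head=2 tail=2 count=0
After op 5 (write(1)): arr=[7 10 1 _ _ _] head=2 tail=3 count=1
After op 6 (write(8)): arr=[7 10 1 8 _ _] head=2 tail=4 count=2
After op 7 (read()): arr=[7 10 1 8 _ _] head=3 tail=4 count=1
After op 8 (write(21)): arr=[7 10 1 8 21 _] head=3 tail=5 count=2
After op 9 (read()): arr=[7 10 1 8 21 _] head=4 tail=5 count=1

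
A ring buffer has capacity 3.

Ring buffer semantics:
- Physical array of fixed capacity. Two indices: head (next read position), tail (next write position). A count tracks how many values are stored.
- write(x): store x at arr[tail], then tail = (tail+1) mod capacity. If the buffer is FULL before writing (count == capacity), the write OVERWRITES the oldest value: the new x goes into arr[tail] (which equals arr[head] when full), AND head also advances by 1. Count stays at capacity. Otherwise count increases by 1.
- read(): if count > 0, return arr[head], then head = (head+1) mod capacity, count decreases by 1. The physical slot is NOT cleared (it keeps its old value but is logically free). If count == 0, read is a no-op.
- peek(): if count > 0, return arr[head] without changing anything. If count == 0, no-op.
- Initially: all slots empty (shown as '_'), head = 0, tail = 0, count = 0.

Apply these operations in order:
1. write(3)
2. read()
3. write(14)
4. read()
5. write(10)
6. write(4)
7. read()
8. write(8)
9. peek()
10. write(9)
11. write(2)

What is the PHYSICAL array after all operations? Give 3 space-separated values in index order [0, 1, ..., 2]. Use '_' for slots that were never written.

Answer: 2 8 9

Derivation:
After op 1 (write(3)): arr=[3 _ _] head=0 tail=1 count=1
After op 2 (read()): arr=[3 _ _] head=1 tail=1 count=0
After op 3 (write(14)): arr=[3 14 _] head=1 tail=2 count=1
After op 4 (read()): arr=[3 14 _] head=2 tail=2 count=0
After op 5 (write(10)): arr=[3 14 10] head=2 tail=0 count=1
After op 6 (write(4)): arr=[4 14 10] head=2 tail=1 count=2
After op 7 (read()): arr=[4 14 10] head=0 tail=1 count=1
After op 8 (write(8)): arr=[4 8 10] head=0 tail=2 count=2
After op 9 (peek()): arr=[4 8 10] head=0 tail=2 count=2
After op 10 (write(9)): arr=[4 8 9] head=0 tail=0 count=3
After op 11 (write(2)): arr=[2 8 9] head=1 tail=1 count=3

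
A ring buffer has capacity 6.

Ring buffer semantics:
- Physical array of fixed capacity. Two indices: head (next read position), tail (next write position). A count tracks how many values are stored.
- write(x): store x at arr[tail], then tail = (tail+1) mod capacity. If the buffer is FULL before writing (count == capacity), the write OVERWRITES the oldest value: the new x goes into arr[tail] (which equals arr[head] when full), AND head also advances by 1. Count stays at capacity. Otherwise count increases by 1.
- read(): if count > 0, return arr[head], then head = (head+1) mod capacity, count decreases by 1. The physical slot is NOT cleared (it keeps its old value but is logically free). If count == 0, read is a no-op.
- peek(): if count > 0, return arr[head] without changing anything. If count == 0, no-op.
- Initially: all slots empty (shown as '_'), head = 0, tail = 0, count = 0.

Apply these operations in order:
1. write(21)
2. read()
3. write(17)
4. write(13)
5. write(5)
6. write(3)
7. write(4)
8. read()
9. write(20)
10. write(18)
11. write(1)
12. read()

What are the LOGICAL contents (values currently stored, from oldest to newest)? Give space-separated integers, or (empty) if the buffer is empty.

Answer: 3 4 20 18 1

Derivation:
After op 1 (write(21)): arr=[21 _ _ _ _ _] head=0 tail=1 count=1
After op 2 (read()): arr=[21 _ _ _ _ _] head=1 tail=1 count=0
After op 3 (write(17)): arr=[21 17 _ _ _ _] head=1 tail=2 count=1
After op 4 (write(13)): arr=[21 17 13 _ _ _] head=1 tail=3 count=2
After op 5 (write(5)): arr=[21 17 13 5 _ _] head=1 tail=4 count=3
After op 6 (write(3)): arr=[21 17 13 5 3 _] head=1 tail=5 count=4
After op 7 (write(4)): arr=[21 17 13 5 3 4] head=1 tail=0 count=5
After op 8 (read()): arr=[21 17 13 5 3 4] head=2 tail=0 count=4
After op 9 (write(20)): arr=[20 17 13 5 3 4] head=2 tail=1 count=5
After op 10 (write(18)): arr=[20 18 13 5 3 4] head=2 tail=2 count=6
After op 11 (write(1)): arr=[20 18 1 5 3 4] head=3 tail=3 count=6
After op 12 (read()): arr=[20 18 1 5 3 4] head=4 tail=3 count=5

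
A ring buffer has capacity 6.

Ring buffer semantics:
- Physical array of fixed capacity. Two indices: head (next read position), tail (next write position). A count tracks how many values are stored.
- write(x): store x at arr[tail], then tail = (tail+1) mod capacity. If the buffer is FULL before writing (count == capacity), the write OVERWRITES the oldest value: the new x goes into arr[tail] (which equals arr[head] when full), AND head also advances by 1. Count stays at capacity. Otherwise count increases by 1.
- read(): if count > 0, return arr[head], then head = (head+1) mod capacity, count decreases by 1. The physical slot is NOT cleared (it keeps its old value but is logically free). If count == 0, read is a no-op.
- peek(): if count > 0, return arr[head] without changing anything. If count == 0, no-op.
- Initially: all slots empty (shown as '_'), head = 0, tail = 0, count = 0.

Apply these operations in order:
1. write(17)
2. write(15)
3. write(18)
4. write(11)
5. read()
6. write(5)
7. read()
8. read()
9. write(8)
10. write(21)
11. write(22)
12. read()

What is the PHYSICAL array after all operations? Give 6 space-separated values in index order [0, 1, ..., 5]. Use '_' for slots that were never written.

After op 1 (write(17)): arr=[17 _ _ _ _ _] head=0 tail=1 count=1
After op 2 (write(15)): arr=[17 15 _ _ _ _] head=0 tail=2 count=2
After op 3 (write(18)): arr=[17 15 18 _ _ _] head=0 tail=3 count=3
After op 4 (write(11)): arr=[17 15 18 11 _ _] head=0 tail=4 count=4
After op 5 (read()): arr=[17 15 18 11 _ _] head=1 tail=4 count=3
After op 6 (write(5)): arr=[17 15 18 11 5 _] head=1 tail=5 count=4
After op 7 (read()): arr=[17 15 18 11 5 _] head=2 tail=5 count=3
After op 8 (read()): arr=[17 15 18 11 5 _] head=3 tail=5 count=2
After op 9 (write(8)): arr=[17 15 18 11 5 8] head=3 tail=0 count=3
After op 10 (write(21)): arr=[21 15 18 11 5 8] head=3 tail=1 count=4
After op 11 (write(22)): arr=[21 22 18 11 5 8] head=3 tail=2 count=5
After op 12 (read()): arr=[21 22 18 11 5 8] head=4 tail=2 count=4

Answer: 21 22 18 11 5 8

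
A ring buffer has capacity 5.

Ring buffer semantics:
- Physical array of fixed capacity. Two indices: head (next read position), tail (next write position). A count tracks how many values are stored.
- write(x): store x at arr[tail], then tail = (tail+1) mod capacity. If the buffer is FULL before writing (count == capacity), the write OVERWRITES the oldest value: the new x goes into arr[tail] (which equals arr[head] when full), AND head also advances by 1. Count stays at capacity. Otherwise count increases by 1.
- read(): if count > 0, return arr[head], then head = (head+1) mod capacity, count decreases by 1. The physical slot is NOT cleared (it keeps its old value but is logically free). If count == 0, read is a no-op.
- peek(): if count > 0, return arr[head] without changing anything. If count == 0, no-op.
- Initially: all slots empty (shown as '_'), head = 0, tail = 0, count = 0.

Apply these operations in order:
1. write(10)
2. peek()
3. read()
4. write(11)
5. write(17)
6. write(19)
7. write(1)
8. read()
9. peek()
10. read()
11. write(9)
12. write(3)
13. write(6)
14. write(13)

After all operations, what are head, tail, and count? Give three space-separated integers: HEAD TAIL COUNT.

Answer: 4 4 5

Derivation:
After op 1 (write(10)): arr=[10 _ _ _ _] head=0 tail=1 count=1
After op 2 (peek()): arr=[10 _ _ _ _] head=0 tail=1 count=1
After op 3 (read()): arr=[10 _ _ _ _] head=1 tail=1 count=0
After op 4 (write(11)): arr=[10 11 _ _ _] head=1 tail=2 count=1
After op 5 (write(17)): arr=[10 11 17 _ _] head=1 tail=3 count=2
After op 6 (write(19)): arr=[10 11 17 19 _] head=1 tail=4 count=3
After op 7 (write(1)): arr=[10 11 17 19 1] head=1 tail=0 count=4
After op 8 (read()): arr=[10 11 17 19 1] head=2 tail=0 count=3
After op 9 (peek()): arr=[10 11 17 19 1] head=2 tail=0 count=3
After op 10 (read()): arr=[10 11 17 19 1] head=3 tail=0 count=2
After op 11 (write(9)): arr=[9 11 17 19 1] head=3 tail=1 count=3
After op 12 (write(3)): arr=[9 3 17 19 1] head=3 tail=2 count=4
After op 13 (write(6)): arr=[9 3 6 19 1] head=3 tail=3 count=5
After op 14 (write(13)): arr=[9 3 6 13 1] head=4 tail=4 count=5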